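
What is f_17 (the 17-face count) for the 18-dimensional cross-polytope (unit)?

f_17(18-orthoplex) = 2^18 · (18 choose 18) = 262144.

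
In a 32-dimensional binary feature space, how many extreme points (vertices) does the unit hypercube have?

An n-cube has 2^n vertices; for n = 32 that is 2^32 = 4294967296.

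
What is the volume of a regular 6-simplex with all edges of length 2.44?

Volume = 2.44^6 · √(7/2^6) / 6! ≈ 0.0969316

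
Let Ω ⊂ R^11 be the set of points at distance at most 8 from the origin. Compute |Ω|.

V_11(8) = π^(11/2) · (8)^11 / Γ(11/2 + 1) = 549755813888·π^5/10395 ≈ 1.61843e+10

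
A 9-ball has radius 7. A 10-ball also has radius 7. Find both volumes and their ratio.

V_9(7) ≈ 1.33107e+08. V_10(7) ≈ 7.20358e+08. Ratio V_9/V_10 ≈ 0.1848.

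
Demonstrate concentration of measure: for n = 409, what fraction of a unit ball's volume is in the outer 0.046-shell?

1 - (1-0.046)^409 ≈ 0.9999999957 ≈ (100 - 4.32e-07)%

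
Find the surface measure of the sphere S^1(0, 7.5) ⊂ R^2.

S = n·V_n(r)/r = 2·V_2(7.5)/7.5 (volume-to-surface relation), giving 2πr = 2π·7.5 ≈ 47.1239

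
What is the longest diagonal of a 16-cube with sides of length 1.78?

||(1.78,1.78,...,1.78)|| = √(16)·1.78 = 7.12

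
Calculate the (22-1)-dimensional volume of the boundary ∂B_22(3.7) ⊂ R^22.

|∂B_22(3.7)| ≈ 1.38724e+11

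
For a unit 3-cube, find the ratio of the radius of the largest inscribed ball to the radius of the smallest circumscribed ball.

For an n-cube of any side s, the inradius is s/2 and the circumradius is s√n/2, so the ratio is 1/√3 ≈ 0.57735.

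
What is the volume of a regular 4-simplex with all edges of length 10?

V_4 = √(5) · 10^4 / (4! · 2^(4/2)) ≈ 232.924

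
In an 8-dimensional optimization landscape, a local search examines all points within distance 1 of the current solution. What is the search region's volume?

The n-ball volume is π^(n/2)·r^n/Γ(n/2+1). With n=8, r=1: V = π^4/24 ≈ 4.05871.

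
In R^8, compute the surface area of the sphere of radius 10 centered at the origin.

The surface area of an n-ball is 2π^(n/2) r^(n-1) / Γ(n/2). For n=8, r=10: 10000000·π^4/3 ≈ 3.24697e+08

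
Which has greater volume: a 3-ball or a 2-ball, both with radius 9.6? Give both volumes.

V_3(9.6) ≈ 3705.97. V_2(9.6) ≈ 289.529. The 3-ball is larger.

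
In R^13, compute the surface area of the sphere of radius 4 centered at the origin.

S = n·V_n(r)/r = 13·V_13(4)/4 (volume-to-surface relation), giving 2147483648·π^6/10395 ≈ 1.98612e+08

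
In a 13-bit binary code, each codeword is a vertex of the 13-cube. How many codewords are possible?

Each vertex is a binary string of length 13, so there are 2^13 = 8192.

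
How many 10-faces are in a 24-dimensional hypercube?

An n-cube has C(n,k)·2^(n-k) k-faces. Here C(24,10)·2^14 = 1961256·16384 = 32133218304.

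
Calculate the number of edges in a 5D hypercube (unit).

Number of 1-faces = C(5,1)·2^(5-1) = 5·16 = 80.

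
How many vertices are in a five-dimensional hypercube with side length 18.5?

An n-cube has C(n,k)·2^(n-k) k-faces. Here C(5,0)·2^5 = 1·32 = 32.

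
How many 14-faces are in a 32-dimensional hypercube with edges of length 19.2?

Number of 14-faces = C(32,14) · 2^(32-14) = 471435600 · 262144 = 123584013926400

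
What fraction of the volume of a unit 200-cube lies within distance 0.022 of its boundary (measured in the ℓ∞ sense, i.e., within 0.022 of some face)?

Shell fraction = 1 - (1-0.044)^200 ≈ 0.999877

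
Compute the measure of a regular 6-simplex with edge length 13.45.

Volume = 13.45^6 · √(7/2^6) / 6! ≈ 2719.32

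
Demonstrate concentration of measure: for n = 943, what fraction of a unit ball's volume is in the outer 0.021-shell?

1 - (1-0.021)^943 ≈ 0.999999998 ≈ (100 - 2.03e-07)%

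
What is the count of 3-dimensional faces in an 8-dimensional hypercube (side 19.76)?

f_3(8-cube) = (8 choose 3) · 2^5 = 1792.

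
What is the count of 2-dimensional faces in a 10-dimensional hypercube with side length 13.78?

f_2(10-cube) = (10 choose 2) · 2^8 = 11520.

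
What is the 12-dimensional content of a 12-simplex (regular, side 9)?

For a regular n-simplex with edge a, V = (a^n / n!)·√((n+1)/2^n). With a=9, n=12: V ≈ 33.2173.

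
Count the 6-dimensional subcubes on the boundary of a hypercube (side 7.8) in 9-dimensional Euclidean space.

Choose 6 of 9 axes to span the face (C(9,6) = 84 ways), then fix each of the remaining 3 coordinates at one of its two extreme values (2^3 = 8 ways): 84·8 = 672.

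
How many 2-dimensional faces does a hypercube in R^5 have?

An n-cube has C(n,k)·2^(n-k) k-faces. Here C(5,2)·2^3 = 10·8 = 80.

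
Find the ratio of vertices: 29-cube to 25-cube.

The 29-cube has 2^29 = 536870912 vertices. The 25-cube has 2^25 = 33554432 vertices. Ratio: 536870912/33554432 = 16.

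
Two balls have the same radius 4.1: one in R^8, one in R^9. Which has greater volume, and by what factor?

V_8(4.1) ≈ 324085, V_9(4.1) ≈ 1.07987e+06. The 9-ball is larger by a factor of 3.332.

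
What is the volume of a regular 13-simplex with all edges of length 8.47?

V_13 = √(14) · 8.47^13 / (13! · 2^(13/2)) ≈ 7.66608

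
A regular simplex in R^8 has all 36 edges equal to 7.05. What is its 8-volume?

V_8 = √(9) · 7.05^8 / (8! · 2^(8/2)) ≈ 28.3788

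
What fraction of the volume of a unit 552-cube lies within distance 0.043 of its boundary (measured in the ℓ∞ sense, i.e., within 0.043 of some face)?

Shell fraction = 1 - (1-0.086)^552 ≈ 1 - 2.769e-22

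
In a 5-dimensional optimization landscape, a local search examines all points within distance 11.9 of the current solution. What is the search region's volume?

V_5(11.9) = π^(5/2) · (11.9)^5 / Γ(5/2 + 1) ≈ 1.25613e+06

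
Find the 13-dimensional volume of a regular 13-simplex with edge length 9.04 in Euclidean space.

For a regular n-simplex with edge a, V = (a^n / n!)·√((n+1)/2^n). With a=9.04, n=13: V ≈ 17.8763.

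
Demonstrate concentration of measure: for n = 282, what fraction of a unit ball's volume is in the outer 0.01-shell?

1 - (1-0.01)^282 ≈ 0.941234 ≈ 94.12%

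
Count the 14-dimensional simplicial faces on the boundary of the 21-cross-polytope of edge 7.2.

f_14(21-orthoplex) = 2^15 · (21 choose 15) = 1778122752.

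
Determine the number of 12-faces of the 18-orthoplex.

Number of 12-faces = 2^(12+1) · C(18,12+1) = 8192 · 8568 = 70189056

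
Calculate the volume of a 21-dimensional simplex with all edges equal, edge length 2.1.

For a regular n-simplex with edge a, V = (a^n / n!)·√((n+1)/2^n). With a=2.1, n=21: V ≈ 3.70389e-16.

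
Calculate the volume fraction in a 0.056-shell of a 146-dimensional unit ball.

V(inner)/V(outer) = ((1-0.056)/1)^146 ≈ 0.0002218, so the shell fraction is 0.999778.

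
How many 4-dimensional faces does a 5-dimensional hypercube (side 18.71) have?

f_4(5-cube) = (5 choose 4) · 2^1 = 10.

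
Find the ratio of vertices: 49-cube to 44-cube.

The 49-cube has 2^49 = 562949953421312 vertices. The 44-cube has 2^44 = 17592186044416 vertices. Ratio: 562949953421312/17592186044416 = 32.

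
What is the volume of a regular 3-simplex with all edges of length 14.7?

Volume = (√2/12) · 14.7³ = 374.357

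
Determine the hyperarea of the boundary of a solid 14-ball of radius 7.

S_14(7) = 2·π^(14/2)·(7)^13 / Γ(14/2) = 96889010407·π^7/360 ≈ 8.1287e+11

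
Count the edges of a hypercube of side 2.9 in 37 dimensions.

Each of the 2^37 = 137438953472 vertices has degree 37; total edges = 37·2^37/2 = 2542620639232.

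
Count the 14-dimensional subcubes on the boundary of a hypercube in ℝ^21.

Number of 14-faces = C(21,14) · 2^(21-14) = 116280 · 128 = 14883840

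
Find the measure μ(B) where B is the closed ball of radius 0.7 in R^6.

V_6(0.7) = π^(6/2) · (0.7)^6 / Γ(6/2 + 1) ≈ 0.607976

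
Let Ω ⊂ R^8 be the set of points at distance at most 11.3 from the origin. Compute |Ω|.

Volume = π^{8/2}·(11.3)^8/Γ(5) ≈ 1.07899e+09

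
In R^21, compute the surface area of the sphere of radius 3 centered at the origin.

The surface area of an n-ball is 2π^(n/2) r^(n-1) / Γ(n/2). For n=21, r=3: 88159684608·π^10/8083075 ≈ 1.02139e+09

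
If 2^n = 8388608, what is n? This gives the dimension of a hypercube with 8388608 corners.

The n-cube has 2^n vertices, and 8388608 = 2^23, so n = 23.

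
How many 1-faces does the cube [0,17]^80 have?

Number of 1-faces = C(80,1)·2^(80-1) = 80·604462909807314587353088 = 48357032784585166988247040.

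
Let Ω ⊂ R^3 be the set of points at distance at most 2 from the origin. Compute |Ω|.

The n-ball volume is π^(n/2)·r^n/Γ(n/2+1). With n=3, r=2: V = 32·π/3 ≈ 33.5103.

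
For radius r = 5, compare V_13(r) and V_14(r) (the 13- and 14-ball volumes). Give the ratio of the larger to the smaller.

V_13(5) ≈ 1.11161e+09, V_14(5) ≈ 3.65762e+09. The 14-ball is larger by a factor of 3.29.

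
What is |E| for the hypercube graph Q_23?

The 23-cube has n·2^(n-1) = 23·2^22 = 23·4194304 = 96468992 edges.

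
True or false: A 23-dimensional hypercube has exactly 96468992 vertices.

False. The 23-cube has 2^23 = 8388608 vertices.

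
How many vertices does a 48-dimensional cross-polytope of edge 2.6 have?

The vertices are ±e_1, ..., ±e_48, so there are 2·48 = 96.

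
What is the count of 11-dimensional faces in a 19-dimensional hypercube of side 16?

An n-cube has C(n,k)·2^(n-k) k-faces. Here C(19,11)·2^8 = 75582·256 = 19348992.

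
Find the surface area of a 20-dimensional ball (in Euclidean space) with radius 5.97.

S_20(5.97) = 2·π^(20/2)·(5.97)^19 / Γ(20/2) ≈ 2.85942e+14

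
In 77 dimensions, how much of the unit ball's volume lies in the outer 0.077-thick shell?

1 - (1-0.077)^77 ≈ 0.997908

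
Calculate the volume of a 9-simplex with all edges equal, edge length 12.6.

Volume = 12.6^9 · √(10/2^9) / 9! ≈ 3082.74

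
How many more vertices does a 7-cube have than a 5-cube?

The 7-cube has 2^7 = 128 vertices. The 5-cube has 2^5 = 32 vertices. Difference: 128 - 32 = 96.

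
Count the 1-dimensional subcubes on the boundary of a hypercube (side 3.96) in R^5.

An n-cube has C(n,k)·2^(n-k) k-faces. Here C(5,1)·2^4 = 5·16 = 80.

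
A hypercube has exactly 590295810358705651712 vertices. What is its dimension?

2^n = 590295810358705651712 ⇒ n = log_2(590295810358705651712) = 69.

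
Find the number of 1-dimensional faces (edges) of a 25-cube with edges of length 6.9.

Each of the 2^25 = 33554432 vertices has degree 25; total edges = 25·2^25/2 = 419430400.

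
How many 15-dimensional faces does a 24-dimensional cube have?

An n-cube has C(n,k)·2^(n-k) k-faces. Here C(24,15)·2^9 = 1307504·512 = 669442048.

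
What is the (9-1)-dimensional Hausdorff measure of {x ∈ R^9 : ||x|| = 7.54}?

The surface area of an n-ball is 2π^(n/2) r^(n-1) / Γ(n/2). For n=9, r=7.54: 3.10121e+08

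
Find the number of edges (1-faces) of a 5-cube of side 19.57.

f_1(5-cube) = (5 choose 1) · 2^4 = 80.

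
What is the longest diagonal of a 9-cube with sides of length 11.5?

d = √(11.5² + 11.5² + ... + 11.5²) [9 terms] = √(9·11.5²) = 11.5√9 = 34.5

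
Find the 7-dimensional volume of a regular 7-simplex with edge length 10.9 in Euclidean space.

V_7 = √(8) · 10.9^7 / (7! · 2^(7/2)) ≈ 906.765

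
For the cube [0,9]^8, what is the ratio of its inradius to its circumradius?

Ratio = (s/2)/(s√8/2) = 8^(-1/2) ≈ 0.353553.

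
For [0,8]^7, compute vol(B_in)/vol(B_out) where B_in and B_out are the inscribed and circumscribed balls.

V_in/V_out = n^(-n/2) = 7^(-7/2) ≈ 0.00110194.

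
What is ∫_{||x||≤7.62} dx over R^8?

The n-ball volume is π^(n/2)·r^n/Γ(n/2+1). With n=8, r=7.62: V ≈ 4.61347e+07.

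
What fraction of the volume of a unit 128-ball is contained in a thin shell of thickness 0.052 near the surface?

Shell fraction = 1 - (1-0.052)^128 ≈ 0.998925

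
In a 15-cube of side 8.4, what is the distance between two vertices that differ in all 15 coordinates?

Diagonal = √15 · 8.4 ≈ 32.5331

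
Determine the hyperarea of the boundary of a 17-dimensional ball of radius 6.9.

The surface area of an n-ball is 2π^(n/2) r^(n-1) / Γ(n/2). For n=17, r=6.9: 6.32696e+13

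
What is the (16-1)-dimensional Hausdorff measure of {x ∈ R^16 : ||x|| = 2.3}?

The surface area of an n-ball is 2π^(n/2) r^(n-1) / Γ(n/2). For n=16, r=2.3: 1.00396e+06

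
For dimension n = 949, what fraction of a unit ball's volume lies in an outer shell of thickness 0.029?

1 - (1-0.029)^949 ≈ 1 - 7.431e-13 ≈ (100 - 7.43e-11)%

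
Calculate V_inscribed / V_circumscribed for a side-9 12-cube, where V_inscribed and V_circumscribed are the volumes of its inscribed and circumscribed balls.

V_in/V_out = n^(-n/2) = 12^(-12/2) ≈ 3.34898e-07.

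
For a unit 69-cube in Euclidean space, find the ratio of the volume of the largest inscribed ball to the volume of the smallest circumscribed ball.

V_in / V_out = (r_in/r_out)^69 = (1/√69)^69 = 69^(-69/2) ≈ 3.62833e-64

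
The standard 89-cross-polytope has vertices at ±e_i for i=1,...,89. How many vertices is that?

The 89-dimensional cross-polytope has 2n = 2·89 = 178 vertices.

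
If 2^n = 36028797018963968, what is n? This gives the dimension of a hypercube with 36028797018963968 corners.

The n-cube has 2^n vertices, and 36028797018963968 = 2^55, so n = 55.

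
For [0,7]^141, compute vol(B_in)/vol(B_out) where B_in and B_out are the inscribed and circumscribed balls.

Volume scales as r^n, and r_in/r_out = 1/√141, giving (1/√141)^141 ≈ 3.02032e-152.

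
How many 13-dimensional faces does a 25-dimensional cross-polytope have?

An n-cross-polytope has 2^(k+1)·C(n,k+1) k-faces. Here 2^14·C(25,14) = 16384·4457400 = 73030041600.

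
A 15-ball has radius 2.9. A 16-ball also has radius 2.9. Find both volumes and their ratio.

V_15(2.9) ≈ 3.29155e+06. V_16(2.9) ≈ 5.88907e+06. Ratio V_15/V_16 ≈ 0.5589.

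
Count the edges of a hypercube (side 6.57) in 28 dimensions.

Number of 1-faces = C(28,1)·2^(28-1) = 28·134217728 = 3758096384.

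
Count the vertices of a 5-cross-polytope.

An n-cross-polytope has 2n vertices; here n = 5, giving 10.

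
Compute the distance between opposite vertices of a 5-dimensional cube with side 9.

d = √(9² + 9² + ... + 9²) [5 terms] = √(5·9²) = 9√5 ≈ 20.1246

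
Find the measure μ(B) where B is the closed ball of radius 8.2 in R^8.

The n-ball volume is π^(n/2)·r^n/Γ(n/2+1). With n=8, r=8.2: V ≈ 8.29658e+07.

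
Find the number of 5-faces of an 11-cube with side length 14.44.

Choose 5 of 11 axes to span the face (C(11,5) = 462 ways), then fix each of the remaining 6 coordinates at one of its two extreme values (2^6 = 64 ways): 462·64 = 29568.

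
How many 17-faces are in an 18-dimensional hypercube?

An n-cube has C(n,k)·2^(n-k) k-faces. Here C(18,17)·2^1 = 18·2 = 36.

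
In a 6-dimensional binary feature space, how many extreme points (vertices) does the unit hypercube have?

The 6-cube has 2^6 = 64 vertices.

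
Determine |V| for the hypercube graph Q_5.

An n-cube has 2^n vertices; for n = 5 that is 2^5 = 32.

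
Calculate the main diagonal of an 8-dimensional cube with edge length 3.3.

||(3.3,3.3,...,3.3)|| = √(8)·3.3 ≈ 9.33381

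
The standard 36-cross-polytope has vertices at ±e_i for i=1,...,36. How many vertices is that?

Number of vertices = 2n = 72.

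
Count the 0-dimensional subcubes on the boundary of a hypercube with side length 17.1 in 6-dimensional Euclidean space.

Choose 0 of 6 axes to span the face (C(6,0) = 1 way), then fix each of the remaining 6 coordinates at one of its two extreme values (2^6 = 64 ways): 1·64 = 64.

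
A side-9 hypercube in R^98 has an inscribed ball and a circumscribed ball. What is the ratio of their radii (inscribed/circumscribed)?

Ratio = (s/2)/(s√98/2) = 98^(-1/2) ≈ 0.101015.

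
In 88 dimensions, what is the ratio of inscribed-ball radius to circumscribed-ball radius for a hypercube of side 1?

r_in / r_out = (1/2) / (1√88/2) = 1/√88 ≈ 0.1066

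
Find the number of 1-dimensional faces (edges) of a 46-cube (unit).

Number of 1-faces = C(46,1)·2^(46-1) = 46·35184372088832 = 1618481116086272.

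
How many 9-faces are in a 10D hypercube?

Number of 9-faces = C(10,9) · 2^(10-9) = 10 · 2 = 20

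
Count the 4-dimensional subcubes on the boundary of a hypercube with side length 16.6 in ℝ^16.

f_4(16-cube) = (16 choose 4) · 2^12 = 7454720.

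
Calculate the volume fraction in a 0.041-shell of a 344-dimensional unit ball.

V(inner)/V(outer) = ((1-0.041)/1)^344 ≈ 5.567e-07, so the shell fraction is 0.9999994433.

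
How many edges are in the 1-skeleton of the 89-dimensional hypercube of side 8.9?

The 89-cube has n·2^(n-1) = 89·2^88 = 89·309485009821345068724781056 = 27544165874099711116505513984 edges.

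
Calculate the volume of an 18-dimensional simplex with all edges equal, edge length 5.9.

V = (5.9^18 / 18!) · √((18+1) / 2^18) ≈ 9.97934e-05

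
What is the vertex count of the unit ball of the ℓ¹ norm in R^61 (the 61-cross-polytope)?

Number of vertices = 2n = 122.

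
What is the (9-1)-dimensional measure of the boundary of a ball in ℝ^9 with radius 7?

The surface area of an n-ball is 2π^(n/2) r^(n-1) / Γ(n/2). For n=9, r=7: 26353376·π^4/15 ≈ 1.71137e+08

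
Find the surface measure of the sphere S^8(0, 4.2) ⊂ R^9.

|∂B_9(4.2)| ≈ 2.87445e+06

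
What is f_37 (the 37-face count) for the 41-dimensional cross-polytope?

Number of 37-faces = 2^(37+1) · C(41,37+1) = 274877906944 · 10660 = 2930198488023040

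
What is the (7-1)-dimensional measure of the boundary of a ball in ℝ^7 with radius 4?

S = n·V_n(r)/r = 7·V_7(4)/4 (volume-to-surface relation), giving 65536·π^3/15 ≈ 135468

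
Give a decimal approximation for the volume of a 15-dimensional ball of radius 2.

Volume = π^{15/2}·(2)^15/Γ(17/2) = 8388608·π^7/2027025 ≈ 12499.1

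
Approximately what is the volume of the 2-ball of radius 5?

Volume = π^{2/2}·(5)^2/Γ(2) = 25·π ≈ 78.5398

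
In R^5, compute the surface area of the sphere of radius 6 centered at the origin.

The surface area of an n-ball is 2π^(n/2) r^(n-1) / Γ(n/2). For n=5, r=6: 3456·π^2 ≈ 34109.4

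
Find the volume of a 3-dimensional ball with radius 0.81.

V_3(0.81) = π^(3/2) · (0.81)^3 / Γ(3/2 + 1) ≈ 2.22609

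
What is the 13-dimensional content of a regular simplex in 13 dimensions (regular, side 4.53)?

V_13 = √(14) · 4.53^13 / (13! · 2^(13/2)) ≈ 0.00224577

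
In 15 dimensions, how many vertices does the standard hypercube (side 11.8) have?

The 15-cube has 2^15 = 32768 vertices.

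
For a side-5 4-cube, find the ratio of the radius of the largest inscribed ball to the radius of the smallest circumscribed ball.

For an n-cube of any side s, the inradius is s/2 and the circumradius is s√n/2, so the ratio is 1/√4 ≈ 0.5.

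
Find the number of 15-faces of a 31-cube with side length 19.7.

f_15(31-cube) = (31 choose 15) · 2^16 = 19696202219520.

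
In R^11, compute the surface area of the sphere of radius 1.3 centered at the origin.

|∂B_11(1.3)| ≈ 285.714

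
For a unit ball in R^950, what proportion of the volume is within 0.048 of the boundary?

V(inner)/V(outer) = ((1-0.048)/1)^950 ≈ 5.071e-21, so the shell fraction is 1 - 5.071e-21.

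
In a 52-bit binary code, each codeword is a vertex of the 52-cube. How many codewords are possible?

The 52-cube has 2^52 = 4503599627370496 vertices.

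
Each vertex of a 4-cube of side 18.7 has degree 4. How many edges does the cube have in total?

Number of 1-faces = C(4,1)·2^(4-1) = 4·8 = 32.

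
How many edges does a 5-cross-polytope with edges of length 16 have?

Each 1-face is the convex hull of 2 vertices, one chosen as ±e_i from each of 2 distinct axes: 2^2·C(5,2) = 40.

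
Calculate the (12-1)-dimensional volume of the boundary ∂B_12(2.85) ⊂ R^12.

S_12(2.85) = 2·π^(12/2)·(2.85)^11 / Γ(12/2) ≈ 1.61451e+06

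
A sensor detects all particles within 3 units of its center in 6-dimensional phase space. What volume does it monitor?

V = 243·π^3/2 ≈ 3767.26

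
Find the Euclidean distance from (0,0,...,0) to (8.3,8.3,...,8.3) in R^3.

Diagonal = √3 · 8.3 ≈ 14.376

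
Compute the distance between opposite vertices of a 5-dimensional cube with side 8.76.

The space diagonal of an n-cube of side s is s√n. Here 8.76·√5 ≈ 19.588.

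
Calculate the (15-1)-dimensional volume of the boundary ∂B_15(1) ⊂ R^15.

The surface area of an n-ball is 2π^(n/2) r^(n-1) / Γ(n/2). For n=15, r=1: 256·π^7/135135 ≈ 5.72165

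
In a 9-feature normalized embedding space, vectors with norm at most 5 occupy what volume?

Volume = π^{9/2}·(5)^9/Γ(11/2) = 12500000·π^4/189 ≈ 6.4424e+06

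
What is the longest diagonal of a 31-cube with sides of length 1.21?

The space diagonal of an n-cube of side s is s√n. Here 1.21·√31 ≈ 6.73699.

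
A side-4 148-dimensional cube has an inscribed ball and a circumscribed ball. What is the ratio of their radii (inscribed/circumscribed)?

r_in / r_out = (4/2) / (4√148/2) = 1/√148 ≈ 0.0821995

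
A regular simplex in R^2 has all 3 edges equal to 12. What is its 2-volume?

Area = (√3/4) · 12² = 62.3538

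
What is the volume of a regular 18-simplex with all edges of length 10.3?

V = (10.3^18 / 18!) · √((18+1) / 2^18) ≈ 2.26379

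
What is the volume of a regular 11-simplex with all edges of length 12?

V = (12^11 / 11!) · √((11+1) / 2^11) ≈ 1424.83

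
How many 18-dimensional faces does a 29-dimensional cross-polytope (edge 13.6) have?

Each 18-face is the convex hull of 19 vertices, one chosen as ±e_i from each of 19 distinct axes: 2^19·C(29,19) = 10501493882880.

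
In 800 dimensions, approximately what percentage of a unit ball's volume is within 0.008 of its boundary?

1 - (1-0.008)^800 ≈ 0.998381 ≈ 99.84%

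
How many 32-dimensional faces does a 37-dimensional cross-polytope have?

f_32(37-orthoplex) = 2^33 · (37 choose 33) = 567322230128640.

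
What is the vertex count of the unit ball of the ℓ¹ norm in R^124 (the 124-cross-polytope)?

The 124-dimensional cross-polytope has 2n = 2·124 = 248 vertices.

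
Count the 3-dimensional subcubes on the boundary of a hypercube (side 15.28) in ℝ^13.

Choose 3 of 13 axes to span the face (C(13,3) = 286 ways), then fix each of the remaining 10 coordinates at one of its two extreme values (2^10 = 1024 ways): 286·1024 = 292864.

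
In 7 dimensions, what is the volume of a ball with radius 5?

V = 250000·π^3/21 ≈ 369122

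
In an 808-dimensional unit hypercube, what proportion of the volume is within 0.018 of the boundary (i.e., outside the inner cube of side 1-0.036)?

The inner cube has side 1-2·0.018 = 0.964 and volume (0.964)^808 ≈ 1.362e-13, so the shell holds 1 - 1.362e-13 of the volume.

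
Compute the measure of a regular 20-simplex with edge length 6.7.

V_20 = √(21) · 6.7^20 / (20! · 2^(20/2)) ≈ 6.11197e-05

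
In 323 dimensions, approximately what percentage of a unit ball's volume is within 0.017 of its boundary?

1 - (1-0.017)^323 ≈ 0.996066 ≈ 99.61%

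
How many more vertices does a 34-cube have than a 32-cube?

The 34-cube has 2^34 = 17179869184 vertices. The 32-cube has 2^32 = 4294967296 vertices. Difference: 17179869184 - 4294967296 = 12884901888.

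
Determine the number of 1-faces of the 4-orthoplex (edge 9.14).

Number of 1-faces = 2^(1+1) · C(4,1+1) = 4 · 6 = 24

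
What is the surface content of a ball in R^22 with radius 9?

S = n·V_n(r)/r = 22·V_22(9)/9 (volume-to-surface relation), giving 1350851717672992089·π^11/22400 ≈ 1.77422e+19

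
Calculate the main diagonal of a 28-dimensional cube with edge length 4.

||(4,4,...,4)|| = √(28)·4 ≈ 21.166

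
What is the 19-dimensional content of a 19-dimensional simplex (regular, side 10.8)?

V_19 = √(20) · 10.8^19 / (19! · 2^(19/2)) ≈ 2.19122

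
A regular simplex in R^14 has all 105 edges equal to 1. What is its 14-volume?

For a regular n-simplex with edge a, V = (a^n / n!)·√((n+1)/2^n). With a=1, n=14: V ≈ 3.47078e-13.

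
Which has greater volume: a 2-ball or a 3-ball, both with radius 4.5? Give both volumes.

V_2(4.5) ≈ 63.6173. V_3(4.5) ≈ 381.704. The 3-ball is larger.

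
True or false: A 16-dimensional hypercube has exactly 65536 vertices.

True. The 16-cube has 2^16 = 65536 vertices.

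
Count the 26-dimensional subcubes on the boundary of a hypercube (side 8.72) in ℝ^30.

An n-cube has C(n,k)·2^(n-k) k-faces. Here C(30,26)·2^4 = 27405·16 = 438480.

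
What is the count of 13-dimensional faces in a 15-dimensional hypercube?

An n-cube has C(n,k)·2^(n-k) k-faces. Here C(15,13)·2^2 = 105·4 = 420.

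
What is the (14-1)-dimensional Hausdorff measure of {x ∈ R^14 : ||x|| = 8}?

The surface area of an n-ball is 2π^(n/2) r^(n-1) / Γ(n/2). For n=14, r=8: 68719476736·π^7/45 ≈ 4.61229e+12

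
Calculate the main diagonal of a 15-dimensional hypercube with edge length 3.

The space diagonal of an n-cube of side s is s√n. Here 3·√15 ≈ 11.619.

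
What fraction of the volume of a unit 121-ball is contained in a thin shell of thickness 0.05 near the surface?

Shell fraction = 1 - (1-0.05)^121 ≈ 0.997984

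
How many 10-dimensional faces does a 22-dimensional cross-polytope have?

f_10(22-orthoplex) = 2^11 · (22 choose 11) = 1444724736.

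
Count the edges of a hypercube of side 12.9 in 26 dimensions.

Number of 1-faces = C(26,1)·2^(26-1) = 26·33554432 = 872415232.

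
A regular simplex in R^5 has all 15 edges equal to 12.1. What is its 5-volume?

V_5 = √(6) · 12.1^5 / (5! · 2^(5/2)) ≈ 935.936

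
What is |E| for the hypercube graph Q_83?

Each of the 2^83 = 9671406556917033397649408 vertices has degree 83; total edges = 83·2^83/2 = 401363372112056886002450432.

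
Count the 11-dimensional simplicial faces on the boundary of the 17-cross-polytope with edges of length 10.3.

Each 11-face is the convex hull of 12 vertices, one chosen as ±e_i from each of 12 distinct axes: 2^12·C(17,12) = 25346048.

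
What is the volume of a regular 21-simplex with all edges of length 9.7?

For a regular n-simplex with edge a, V = (a^n / n!)·√((n+1)/2^n). With a=9.7, n=21: V ≈ 0.0334394.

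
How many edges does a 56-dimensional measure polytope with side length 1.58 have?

Number of 1-faces = C(56,1)·2^(56-1) = 56·36028797018963968 = 2017612633061982208.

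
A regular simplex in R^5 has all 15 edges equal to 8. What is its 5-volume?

V_5 = √(6) · 8^5 / (5! · 2^(5/2)) ≈ 118.241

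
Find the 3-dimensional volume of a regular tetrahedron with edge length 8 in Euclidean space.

Volume = (√2/12) · 8³ = 60.3398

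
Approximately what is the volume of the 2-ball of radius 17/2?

The n-ball volume is π^(n/2)·r^n/Γ(n/2+1). With n=2, r=17/2: V = 289·π/4 ≈ 226.98.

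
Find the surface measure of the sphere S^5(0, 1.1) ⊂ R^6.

The surface area of an n-ball is 2π^(n/2) r^(n-1) / Γ(n/2). For n=6, r=1.1: 49.9359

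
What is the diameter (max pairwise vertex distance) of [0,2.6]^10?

Diagonal = √10 · 2.6 ≈ 8.22192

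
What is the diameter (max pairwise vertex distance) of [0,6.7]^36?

d = √(6.7² + 6.7² + ... + 6.7²) [36 terms] = √(36·6.7²) = 6.7√36 = 40.2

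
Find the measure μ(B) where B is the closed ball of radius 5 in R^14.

Volume = π^{14/2}·(5)^14/Γ(8) = 1220703125·π^7/1008 ≈ 3.65762e+09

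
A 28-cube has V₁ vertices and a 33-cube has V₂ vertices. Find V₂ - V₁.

V₁ = 2^28 = 268435456. V₂ = 2^33 = 8589934592. V₂ - V₁ = 8321499136.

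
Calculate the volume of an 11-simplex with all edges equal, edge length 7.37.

For a regular n-simplex with edge a, V = (a^n / n!)·√((n+1)/2^n). With a=7.37, n=11: V ≈ 6.68209.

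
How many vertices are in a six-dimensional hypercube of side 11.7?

Choose 0 of 6 axes to span the face (C(6,0) = 1 way), then fix each of the remaining 6 coordinates at one of its two extreme values (2^6 = 64 ways): 1·64 = 64.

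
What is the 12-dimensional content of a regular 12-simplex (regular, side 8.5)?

V = (8.5^12 / 12!) · √((12+1) / 2^12) ≈ 16.7295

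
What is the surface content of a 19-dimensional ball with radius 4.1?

|∂B_19(4.1)| ≈ 9.49402e+10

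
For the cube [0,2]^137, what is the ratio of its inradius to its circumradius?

Ratio = (s/2)/(s√137/2) = 137^(-1/2) ≈ 0.0854358.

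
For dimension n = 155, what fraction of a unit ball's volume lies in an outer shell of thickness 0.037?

1 - (1-0.037)^155 ≈ 0.997102 ≈ 99.71%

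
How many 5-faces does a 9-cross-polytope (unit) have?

Number of 5-faces = 2^(5+1) · C(9,5+1) = 64 · 84 = 5376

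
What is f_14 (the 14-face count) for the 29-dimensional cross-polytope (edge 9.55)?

Number of 14-faces = 2^(14+1) · C(29,14+1) = 32768 · 77558760 = 2541445447680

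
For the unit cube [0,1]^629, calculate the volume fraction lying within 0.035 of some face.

The inner cube has side 1-2·0.035 = 0.93 and volume (0.93)^629 ≈ 1.499e-20, so the shell holds 1 - 1.499e-20 of the volume.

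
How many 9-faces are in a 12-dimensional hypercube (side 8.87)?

Number of 9-faces = C(12,9) · 2^(12-9) = 220 · 8 = 1760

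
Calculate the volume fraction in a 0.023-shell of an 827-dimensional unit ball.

1 - (1-0.023)^827 ≈ 0.9999999956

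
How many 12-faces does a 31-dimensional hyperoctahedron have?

An n-cross-polytope has 2^(k+1)·C(n,k+1) k-faces. Here 2^13·C(31,13) = 8192·206253075 = 1689625190400.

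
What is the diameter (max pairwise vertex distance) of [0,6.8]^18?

d = √(6.8² + 6.8² + ... + 6.8²) [18 terms] = √(18·6.8²) = 6.8√18 ≈ 28.85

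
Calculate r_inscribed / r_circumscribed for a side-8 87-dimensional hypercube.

For an n-cube of any side s, the inradius is s/2 and the circumradius is s√n/2, so the ratio is 1/√87 ≈ 0.107211.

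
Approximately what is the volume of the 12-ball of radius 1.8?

The n-ball volume is π^(n/2)·r^n/Γ(n/2+1). With n=12, r=1.8: V ≈ 1544.67.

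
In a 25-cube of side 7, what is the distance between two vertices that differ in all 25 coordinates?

||(7,7,...,7)|| = √(25)·7 = 35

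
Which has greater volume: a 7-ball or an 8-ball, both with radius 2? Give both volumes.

V_7(2) ≈ 604.77. V_8(2) ≈ 1039.03. The 8-ball is larger.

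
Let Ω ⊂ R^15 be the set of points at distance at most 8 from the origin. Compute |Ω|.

Volume = π^{15/2}·(8)^15/Γ(17/2) = 9007199254740992·π^7/2027025 ≈ 1.34208e+13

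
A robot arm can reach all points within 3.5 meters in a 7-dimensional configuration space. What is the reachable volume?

Volume = π^{7/2}·(3.5)^7/Γ(9/2) = 117649·π^3/120 ≈ 30398.8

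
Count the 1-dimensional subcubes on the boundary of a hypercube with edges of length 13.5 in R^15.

An n-cube has C(n,k)·2^(n-k) k-faces. Here C(15,1)·2^14 = 15·16384 = 245760.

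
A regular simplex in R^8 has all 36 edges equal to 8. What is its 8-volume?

V_8 = √(9) · 8^8 / (8! · 2^(8/2)) ≈ 78.019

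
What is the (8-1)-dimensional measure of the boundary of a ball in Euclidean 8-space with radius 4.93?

The surface area of an n-ball is 2π^(n/2) r^(n-1) / Γ(n/2). For n=8, r=4.93: 2.2983e+06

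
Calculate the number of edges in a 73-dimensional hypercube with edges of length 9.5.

Each of the 2^73 = 9444732965739290427392 vertices has degree 73; total edges = 73·2^73/2 = 344732753249484100599808.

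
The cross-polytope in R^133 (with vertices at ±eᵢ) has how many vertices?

The 133-dimensional cross-polytope has 2n = 2·133 = 266 vertices.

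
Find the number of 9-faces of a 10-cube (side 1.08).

Number of 9-faces = C(10,9) · 2^(10-9) = 10 · 2 = 20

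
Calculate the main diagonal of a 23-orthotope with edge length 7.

d = √(7² + 7² + ... + 7²) [23 terms] = √(23·7²) = 7√23 ≈ 33.5708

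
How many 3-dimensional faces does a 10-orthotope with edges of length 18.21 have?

Number of 3-faces = C(10,3) · 2^(10-3) = 120 · 128 = 15360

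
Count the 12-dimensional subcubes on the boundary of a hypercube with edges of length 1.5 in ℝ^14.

Choose 12 of 14 axes to span the face (C(14,12) = 91 ways), then fix each of the remaining 2 coordinates at one of its two extreme values (2^2 = 4 ways): 91·4 = 364.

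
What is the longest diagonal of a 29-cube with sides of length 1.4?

Diagonal = √29 · 1.4 ≈ 7.53923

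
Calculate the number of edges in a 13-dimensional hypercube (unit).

The 13-cube has n·2^(n-1) = 13·2^12 = 13·4096 = 53248 edges.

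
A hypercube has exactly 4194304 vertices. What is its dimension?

The n-cube has 2^n vertices, and 4194304 = 2^22, so n = 22.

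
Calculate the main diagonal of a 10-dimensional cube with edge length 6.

The space diagonal of an n-cube of side s is s√n. Here 6·√10 ≈ 18.9737.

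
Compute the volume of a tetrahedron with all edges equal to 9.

Volume = (√2/12) · 9³ = 85.9135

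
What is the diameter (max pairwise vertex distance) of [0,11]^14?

Diagonal = √14 · 11 ≈ 41.1582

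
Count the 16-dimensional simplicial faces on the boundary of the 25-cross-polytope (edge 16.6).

Each 16-face is the convex hull of 17 vertices, one chosen as ±e_i from each of 17 distinct axes: 2^17·C(25,17) = 141764198400.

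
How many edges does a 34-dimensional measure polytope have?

Number of 1-faces = C(34,1)·2^(34-1) = 34·8589934592 = 292057776128.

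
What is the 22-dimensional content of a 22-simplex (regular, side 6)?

V = (6^22 / 22!) · √((22+1) / 2^22) ≈ 2.74217e-07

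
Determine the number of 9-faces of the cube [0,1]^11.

Number of 9-faces = C(11,9) · 2^(11-9) = 55 · 4 = 220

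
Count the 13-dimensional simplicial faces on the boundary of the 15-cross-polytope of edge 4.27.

f_13(15-orthoplex) = 2^14 · (15 choose 14) = 245760.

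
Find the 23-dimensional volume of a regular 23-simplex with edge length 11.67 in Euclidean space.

For a regular n-simplex with edge a, V = (a^n / n!)·√((n+1)/2^n). With a=11.67, n=23: V ≈ 0.228242.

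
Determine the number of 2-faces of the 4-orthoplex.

f_2(4-orthoplex) = 2^3 · (4 choose 3) = 32.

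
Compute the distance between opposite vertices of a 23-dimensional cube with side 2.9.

d = √(2.9² + 2.9² + ... + 2.9²) [23 terms] = √(23·2.9²) = 2.9√23 ≈ 13.9079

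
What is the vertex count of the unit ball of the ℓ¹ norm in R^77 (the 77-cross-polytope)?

The vertices are ±e_1, ..., ±e_77, so there are 2·77 = 154.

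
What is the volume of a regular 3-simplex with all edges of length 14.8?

Volume = (√2/12) · 14.8³ = 382.049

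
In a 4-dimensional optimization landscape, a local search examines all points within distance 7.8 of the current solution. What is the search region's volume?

The n-ball volume is π^(n/2)·r^n/Γ(n/2+1). With n=4, r=7.8: V ≈ 18266.2.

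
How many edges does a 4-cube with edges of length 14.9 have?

Number of 1-faces = C(4,1)·2^(4-1) = 4·8 = 32.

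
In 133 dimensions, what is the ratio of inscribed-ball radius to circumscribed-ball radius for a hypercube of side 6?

r_in = 6/2 (half the side); r_out = 6√133/2 (half the diagonal). Ratio = 1/√133 ≈ 0.086711.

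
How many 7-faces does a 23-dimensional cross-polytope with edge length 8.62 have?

Each 7-face is the convex hull of 8 vertices, one chosen as ±e_i from each of 8 distinct axes: 2^8·C(23,8) = 125520384.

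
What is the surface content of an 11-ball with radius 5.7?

S_11(5.7) = 2·π^(11/2)·(5.7)^10 / Γ(11/2) ≈ 7.50319e+08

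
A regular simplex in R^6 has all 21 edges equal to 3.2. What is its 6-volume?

V_6 = √(7) · 3.2^6 / (6! · 2^(6/2)) ≈ 0.493204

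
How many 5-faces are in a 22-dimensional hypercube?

Number of 5-faces = C(22,5) · 2^(22-5) = 26334 · 131072 = 3451650048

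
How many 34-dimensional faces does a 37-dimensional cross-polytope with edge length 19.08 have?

f_34(37-orthoplex) = 2^35 · (37 choose 35) = 22883585753088.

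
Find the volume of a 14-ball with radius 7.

V = 96889010407·π^7/720 ≈ 4.06435e+11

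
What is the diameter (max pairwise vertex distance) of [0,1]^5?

The space diagonal of an n-cube of side s is s√n. Here 1·√5 ≈ 2.23607.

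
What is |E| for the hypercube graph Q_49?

An n-cube has n·2^(n-1) edges. With n = 49: 49·281474976710656 = 13792273858822144.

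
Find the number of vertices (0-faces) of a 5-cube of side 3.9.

An n-cube has C(n,k)·2^(n-k) k-faces. Here C(5,0)·2^5 = 1·32 = 32.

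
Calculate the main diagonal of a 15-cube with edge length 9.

d = √(9² + 9² + ... + 9²) [15 terms] = √(15·9²) = 9√15 ≈ 34.8569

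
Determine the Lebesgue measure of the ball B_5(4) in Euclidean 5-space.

Volume = π^{5/2}·(4)^5/Γ(7/2) = 8192·π^2/15 ≈ 5390.12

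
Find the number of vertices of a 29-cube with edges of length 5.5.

The 29-cube has 2^29 = 536870912 vertices.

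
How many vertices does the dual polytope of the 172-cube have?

The vertices are ±e_1, ..., ±e_172, so there are 2·172 = 344.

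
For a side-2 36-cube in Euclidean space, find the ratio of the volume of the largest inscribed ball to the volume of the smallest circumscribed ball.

Volume scales as r^n, and r_in/r_out = 1/√36, giving (1/√36)^36 ≈ 9.69516e-29.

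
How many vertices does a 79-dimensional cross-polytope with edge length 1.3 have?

An n-cross-polytope has 2n vertices; here n = 79, giving 158.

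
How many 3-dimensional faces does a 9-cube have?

Number of 3-faces = C(9,3) · 2^(9-3) = 84 · 64 = 5376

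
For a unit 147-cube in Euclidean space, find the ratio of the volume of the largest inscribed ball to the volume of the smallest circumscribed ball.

V_in / V_out = (r_in/r_out)^147 = (1/√147)^147 = 147^(-147/2) ≈ 5.03705e-160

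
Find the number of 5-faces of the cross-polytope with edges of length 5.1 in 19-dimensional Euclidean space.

Number of 5-faces = 2^(5+1) · C(19,5+1) = 64 · 27132 = 1736448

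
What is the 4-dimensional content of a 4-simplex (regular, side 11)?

V = (11^4 / 4!) · √((4+1) / 2^4) ≈ 341.024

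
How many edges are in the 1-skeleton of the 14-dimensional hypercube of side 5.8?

An n-cube has n·2^(n-1) edges. With n = 14: 14·8192 = 114688.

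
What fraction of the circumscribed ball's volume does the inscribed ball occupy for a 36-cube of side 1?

V_in / V_out = (r_in/r_out)^36 = (1/√36)^36 = 36^(-36/2) ≈ 9.69516e-29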